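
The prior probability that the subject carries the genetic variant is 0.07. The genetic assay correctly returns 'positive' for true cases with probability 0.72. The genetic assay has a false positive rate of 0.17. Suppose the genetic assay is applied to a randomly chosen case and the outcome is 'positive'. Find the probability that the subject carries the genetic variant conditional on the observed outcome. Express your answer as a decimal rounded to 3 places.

Write H for 'the subject carries the genetic variant'. Prior odds H:¬H = 0.07/0.93 = 0.075269. For the 'positive' outcome, the likelihood ratio is 0.72/0.17 = 4.2353.
Posterior odds = 0.075269 × 4.2353 = 0.31879, so P(H|E) = 0.31879/(1+0.31879) = 0.242.

P(H | E) ≈ 0.242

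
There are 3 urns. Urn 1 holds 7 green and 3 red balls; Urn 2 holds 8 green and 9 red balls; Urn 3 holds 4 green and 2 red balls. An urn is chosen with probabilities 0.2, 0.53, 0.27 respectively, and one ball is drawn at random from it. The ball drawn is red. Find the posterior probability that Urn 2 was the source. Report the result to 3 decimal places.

Posterior probability ≈ 0.652

Tabulate prior·likelihood by source: [1] prior 0.2, lik 0.3, product 0.06000; [2] prior 0.53, lik 0.5294, product 0.2806; [3] prior 0.27, lik 0.3333, product 0.09000.
Normalizing constant = 0.43059; the posterior for Urn 2 is its product over the sum, 0.2806/0.43059 = 0.652.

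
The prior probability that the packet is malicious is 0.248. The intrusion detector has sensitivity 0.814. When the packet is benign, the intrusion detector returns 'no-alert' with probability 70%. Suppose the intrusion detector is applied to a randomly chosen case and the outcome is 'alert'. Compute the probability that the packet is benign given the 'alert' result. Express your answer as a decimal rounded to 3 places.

P(¬H | E) ≈ 0.528

Write H for 'the packet is malicious'. Prior odds H:¬H = 0.248/0.752 = 0.32979. For the 'alert' outcome, the likelihood ratio is 0.814/0.3 = 2.7133.
Posterior odds = 0.32979 × 2.7133 = 0.89482, so P(H|E) = 0.89482/(1+0.89482) = 0.472. Then P(¬H|E) = 1 − 0.472 = 0.528.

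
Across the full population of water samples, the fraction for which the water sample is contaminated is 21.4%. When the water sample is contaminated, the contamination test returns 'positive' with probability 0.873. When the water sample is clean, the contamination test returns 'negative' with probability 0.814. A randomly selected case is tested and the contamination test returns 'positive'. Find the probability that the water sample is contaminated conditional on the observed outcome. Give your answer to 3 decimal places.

P(H | E) ≈ 0.561

Let H be the event that the water sample is contaminated. P(H) = 0.214, so P(¬H) = 0.786. With E the 'positive' result, P(E|H) = 0.873 and P(E|¬H) = 0.186.
P(E) = 0.873·0.214 + 0.186·0.786 = 0.18682 + 0.14620 = 0.33302.
By Bayes' theorem, P(H|E) = 0.18682 / 0.33302 = 0.561.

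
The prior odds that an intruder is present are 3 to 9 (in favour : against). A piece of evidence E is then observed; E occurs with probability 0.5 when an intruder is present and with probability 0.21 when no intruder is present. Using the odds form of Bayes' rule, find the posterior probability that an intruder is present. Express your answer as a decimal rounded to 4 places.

Prior odds = 3/9 = 0.33333.
Likelihood ratio for E = 0.5/0.21 = 2.3810.
Posterior odds = prior odds × LR = 0.79365.
Posterior probability = odds/(1+odds) = 0.79365/1.7937 = 0.4425.

Posterior probability ≈ 0.4425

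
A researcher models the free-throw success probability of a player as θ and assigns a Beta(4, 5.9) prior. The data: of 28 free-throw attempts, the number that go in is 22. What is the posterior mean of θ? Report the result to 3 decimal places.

The binomial likelihood is conjugate to the Beta prior: with 22 successes and 6 failures, the posterior is Beta(4+22, 5.9+6) = Beta(26, 11.9).
E[θ | data] = 26/(26+11.9) = 0.686.

Posterior mean ≈ 0.686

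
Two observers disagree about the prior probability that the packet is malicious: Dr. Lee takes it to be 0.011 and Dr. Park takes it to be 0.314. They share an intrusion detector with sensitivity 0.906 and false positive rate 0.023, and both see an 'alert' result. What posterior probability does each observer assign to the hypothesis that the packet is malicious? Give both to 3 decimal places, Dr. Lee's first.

P('+'|H) = 0.906, P('+'|¬H) = 0.023.
Dr. Lee: numerator 0.906·0.011 = 0.0099660; evidence = 0.0099660+0.023·0.989 = 0.032713; posterior = 0.305.
Dr. Park: numerator 0.906·0.314 = 0.28448; evidence = 0.28448+0.023·0.686 = 0.30026; posterior = 0.947.

Dr. Lee: 0.305; Dr. Park: 0.947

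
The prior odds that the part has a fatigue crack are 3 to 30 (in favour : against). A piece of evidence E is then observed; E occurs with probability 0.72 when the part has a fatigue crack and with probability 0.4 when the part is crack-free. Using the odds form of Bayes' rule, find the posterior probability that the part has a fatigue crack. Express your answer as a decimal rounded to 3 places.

Prior odds = 3/30 = 0.10000.
Likelihood ratio for E = 0.72/0.4 = 1.8000.
Posterior odds = prior odds × LR = 0.18000.
Posterior probability = odds/(1+odds) = 0.18000/1.1800 = 0.153.

Posterior probability ≈ 0.153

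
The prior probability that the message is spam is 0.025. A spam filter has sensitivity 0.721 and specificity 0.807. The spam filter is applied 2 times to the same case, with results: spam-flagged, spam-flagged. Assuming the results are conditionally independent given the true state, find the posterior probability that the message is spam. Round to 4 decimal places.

With H the event that the message is spam, the joint likelihood of the observed sequence is P(data|H) = 0.721·0.721 = 0.51984 and P(data|¬H) = 0.193·0.193 = 0.037249.
Bayes: P(H|data) = 0.025·0.51984 / (0.025·0.51984 + 0.975·0.037249) = 0.012996/0.049314 = 0.2635.

Posterior P(H) ≈ 0.2635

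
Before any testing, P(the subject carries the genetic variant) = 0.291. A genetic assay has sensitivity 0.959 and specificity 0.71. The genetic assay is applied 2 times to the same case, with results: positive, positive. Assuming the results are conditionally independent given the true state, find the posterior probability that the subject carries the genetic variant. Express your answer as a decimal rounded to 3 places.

Posterior P(H) ≈ 0.818

With H the event that the subject carries the genetic variant, the joint likelihood of the observed sequence is P(data|H) = 0.959·0.959 = 0.91968 and P(data|¬H) = 0.29·0.29 = 0.084100.
Bayes: P(H|data) = 0.291·0.91968 / (0.291·0.91968 + 0.709·0.084100) = 0.26763/0.32725 = 0.8178.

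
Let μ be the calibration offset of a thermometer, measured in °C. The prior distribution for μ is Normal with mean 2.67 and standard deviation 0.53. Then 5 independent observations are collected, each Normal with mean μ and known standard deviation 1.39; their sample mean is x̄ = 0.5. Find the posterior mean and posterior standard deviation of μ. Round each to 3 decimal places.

With known σ, the Normal prior is conjugate. Weight on the data is w = (n/σ²)/(n/σ² + 1/τ₀²) = 2.58786/(2.58786+3.55999) = 0.42094.
Posterior mean = w·x̄ + (1−w)·μ₀ = 0.42094·0.5 + 0.57906·2.67 = 1.757. Posterior variance = 1/(2.58786+3.55999) = 0.162659, so SD = 0.403.

Posterior mean ≈ 1.757; posterior SD ≈ 0.403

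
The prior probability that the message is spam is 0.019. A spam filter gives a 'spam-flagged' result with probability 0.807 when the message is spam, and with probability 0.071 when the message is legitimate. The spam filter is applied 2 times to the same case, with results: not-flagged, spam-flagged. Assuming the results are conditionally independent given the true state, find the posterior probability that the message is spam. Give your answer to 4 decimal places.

Let H be the event that the message is spam; start with P(H) = 0.019. P('spam-flagged'|H) = 0.807, P('spam-flagged'|¬H) = 0.071.
Update on result 1 ('not-flagged'): P(H) ← 0.193·0.0190 / (0.193·0.0190 + 0.929·0.9810) = 0.0036670/0.91502 = 0.0040.
Update on result 2 ('spam-flagged'): P(H) ← 0.807·0.0040 / (0.807·0.0040 + 0.071·0.9960) = 0.0032341/0.073950 = 0.0437.

Posterior P(H) ≈ 0.0437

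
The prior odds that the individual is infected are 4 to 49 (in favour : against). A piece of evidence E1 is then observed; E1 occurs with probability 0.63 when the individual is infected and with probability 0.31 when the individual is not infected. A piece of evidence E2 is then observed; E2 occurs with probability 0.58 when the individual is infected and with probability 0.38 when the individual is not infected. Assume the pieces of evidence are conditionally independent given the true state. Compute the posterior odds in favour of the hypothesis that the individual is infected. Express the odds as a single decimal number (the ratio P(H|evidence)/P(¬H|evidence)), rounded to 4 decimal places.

Posterior odds ≈ 0.2532

Prior odds = 4/49 = 0.081633.
Likelihood ratio for E1 = 0.63/0.31 = 2.0323.
Likelihood ratio for E2 = 0.58/0.38 = 1.5263.
Posterior odds = prior odds × LR₁ × LR₂ = 0.25321.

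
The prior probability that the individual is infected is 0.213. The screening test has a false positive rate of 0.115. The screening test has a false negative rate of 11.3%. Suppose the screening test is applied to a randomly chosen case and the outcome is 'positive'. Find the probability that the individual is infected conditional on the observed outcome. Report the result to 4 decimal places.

Let H be the event that the individual is infected. P(H) = 0.213, so P(¬H) = 0.787. With E the 'positive' result, P(E|H) = 0.887 and P(E|¬H) = 0.115.
P(E) = 0.887·0.213 + 0.115·0.787 = 0.18893 + 0.090505 = 0.27944.
By Bayes' theorem, P(H|E) = 0.18893 / 0.27944 = 0.6761.

P(H | E) ≈ 0.6761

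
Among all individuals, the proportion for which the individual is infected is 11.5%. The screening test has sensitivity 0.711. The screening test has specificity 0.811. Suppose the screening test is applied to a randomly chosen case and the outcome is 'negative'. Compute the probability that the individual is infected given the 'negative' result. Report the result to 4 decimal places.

P(H | E) ≈ 0.0443

Write H for 'the individual is infected'. Prior odds H:¬H = 0.115/0.885 = 0.12994. For the 'negative' outcome, the likelihood ratio is 0.289/0.811 = 0.35635.
Posterior odds = 0.12994 × 0.35635 = 0.046305, so P(H|E) = 0.046305/(1+0.046305) = 0.0443.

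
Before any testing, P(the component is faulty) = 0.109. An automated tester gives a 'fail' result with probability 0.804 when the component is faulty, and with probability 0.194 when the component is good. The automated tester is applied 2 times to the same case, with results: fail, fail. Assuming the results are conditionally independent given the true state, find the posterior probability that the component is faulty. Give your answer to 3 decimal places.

With H the event that the component is faulty, the joint likelihood of the observed sequence is P(data|H) = 0.804·0.804 = 0.64642 and P(data|¬H) = 0.194·0.194 = 0.037636.
Bayes: P(H|data) = 0.109·0.64642 / (0.109·0.64642 + 0.891·0.037636) = 0.070459/0.10399 = 0.6775.

Posterior P(H) ≈ 0.678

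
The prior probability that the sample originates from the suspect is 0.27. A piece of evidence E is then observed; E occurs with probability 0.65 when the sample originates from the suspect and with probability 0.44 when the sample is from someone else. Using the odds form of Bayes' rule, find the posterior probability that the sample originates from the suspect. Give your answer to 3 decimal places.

Prior odds = 0.27/(1−0.27) = 0.36986.
Likelihood ratio for E = 0.65/0.44 = 1.4773.
Posterior odds = prior odds × LR = 0.54639.
Posterior probability = odds/(1+odds) = 0.54639/1.5464 = 0.353.

Posterior probability ≈ 0.353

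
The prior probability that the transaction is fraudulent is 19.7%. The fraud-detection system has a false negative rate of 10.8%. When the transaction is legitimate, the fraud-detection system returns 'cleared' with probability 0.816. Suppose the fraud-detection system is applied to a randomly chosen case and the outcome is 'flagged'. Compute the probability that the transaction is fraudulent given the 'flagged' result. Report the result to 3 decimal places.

Write H for 'the transaction is fraudulent'. Prior odds H:¬H = 0.197/0.803 = 0.24533. For the 'flagged' outcome, the likelihood ratio is 0.892/0.184 = 4.8478.
Posterior odds = 0.24533 × 4.8478 = 1.1893, so P(H|E) = 1.1893/(1+1.1893) = 0.543.

P(H | E) ≈ 0.543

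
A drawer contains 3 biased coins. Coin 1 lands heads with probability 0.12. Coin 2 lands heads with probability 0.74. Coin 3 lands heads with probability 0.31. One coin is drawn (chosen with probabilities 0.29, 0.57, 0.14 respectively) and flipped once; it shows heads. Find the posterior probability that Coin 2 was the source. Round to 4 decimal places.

P(heads|C1) = 0.12; P(heads|C2) = 0.74; P(heads|C3) = 0.31.
Prior × likelihood for each source: 0.29·0.12=0.03480, 0.57·0.74=0.4218, 0.14·0.31=0.04340. Summing gives P(heads) = 0.50000.
P(Coin 2 | heads) = 0.4218 / 0.50000 = 0.8436.

Posterior probability ≈ 0.8436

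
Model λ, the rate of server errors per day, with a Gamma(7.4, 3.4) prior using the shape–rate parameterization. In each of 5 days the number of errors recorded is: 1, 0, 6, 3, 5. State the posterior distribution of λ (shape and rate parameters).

Posterior: Gamma(shape=22.4, rate=8.4)

Total count ∑xᵢ = 15 over n = 5 days.
Gamma is conjugate to the Poisson likelihood: posterior is Gamma(shape = 7.4+15 = 22.4, rate = 3.4+5 = 8.4).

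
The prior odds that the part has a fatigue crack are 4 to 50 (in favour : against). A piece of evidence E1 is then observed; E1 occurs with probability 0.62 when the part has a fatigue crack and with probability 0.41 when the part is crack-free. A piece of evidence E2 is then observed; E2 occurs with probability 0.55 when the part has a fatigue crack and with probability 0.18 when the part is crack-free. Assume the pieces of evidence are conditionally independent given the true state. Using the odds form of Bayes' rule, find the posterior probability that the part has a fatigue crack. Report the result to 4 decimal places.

Posterior probability ≈ 0.2699

Prior odds = 4/50 = 0.080000. In log-odds, ln(0.080000) = -2.5257.
Add log likelihood ratios: ln(1.5122) + ln(3.0556) = 1.5305.
Posterior log-odds = -0.99520, so posterior odds = exp(-0.99520) = 0.36965. Converting, P(H|E) = 0.36965/1.3696 = 0.2699.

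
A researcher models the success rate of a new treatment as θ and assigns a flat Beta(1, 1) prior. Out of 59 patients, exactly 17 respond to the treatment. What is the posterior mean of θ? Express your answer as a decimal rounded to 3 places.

Posterior mean ≈ 0.295

Observing 17 successes and 42 failures updates Beta(1, 1) by adding the success and failure counts to the two shape parameters: α = 1+17 = 18, β = 1+42 = 43.
E[θ | data] = 18/(18+43) = 0.295.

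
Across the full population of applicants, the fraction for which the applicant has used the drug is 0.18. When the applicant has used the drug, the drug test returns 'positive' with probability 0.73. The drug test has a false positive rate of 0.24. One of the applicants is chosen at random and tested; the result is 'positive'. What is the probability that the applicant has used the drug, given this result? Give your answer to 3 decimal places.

P(H | E) ≈ 0.400

Let H be the event that the applicant has used the drug. P(H) = 0.18, so P(¬H) = 0.82. With E the 'positive' result, P(E|H) = 0.73 and P(E|¬H) = 0.24.
P(E) = 0.73·0.18 + 0.24·0.82 = 0.13140 + 0.19680 = 0.32820.
By Bayes' theorem, P(H|E) = 0.13140 / 0.32820 = 0.400.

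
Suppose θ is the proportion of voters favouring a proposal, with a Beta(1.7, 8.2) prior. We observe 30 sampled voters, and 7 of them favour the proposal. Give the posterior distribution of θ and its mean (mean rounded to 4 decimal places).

The binomial likelihood is conjugate to the Beta prior: with 7 successes and 23 failures, the posterior is Beta(1.7+7, 8.2+23) = Beta(8.7, 31.2).
E[θ | data] = 8.7/(8.7+31.2) = 0.2180.

Posterior: Beta(8.7, 31.2); mean ≈ 0.2180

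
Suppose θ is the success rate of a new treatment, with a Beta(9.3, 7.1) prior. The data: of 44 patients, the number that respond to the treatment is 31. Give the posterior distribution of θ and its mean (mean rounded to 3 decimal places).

Observing 31 successes and 13 failures updates Beta(9.3, 7.1) by adding the success and failure counts to the two shape parameters: α = 9.3+31 = 40.3, β = 7.1+13 = 20.1.
Posterior mean = α/(α+β) = 40.3/60.4 = 0.667.

Posterior: Beta(40.3, 20.1); mean ≈ 0.667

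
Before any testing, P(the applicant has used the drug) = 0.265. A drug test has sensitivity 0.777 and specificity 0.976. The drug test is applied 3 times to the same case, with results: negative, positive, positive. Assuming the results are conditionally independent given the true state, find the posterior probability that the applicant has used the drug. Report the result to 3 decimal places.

Posterior P(H) ≈ 0.989

Let H be the event that the applicant has used the drug; start with P(H) = 0.265. P('positive'|H) = 0.777, P('positive'|¬H) = 0.024.
Update on result 1 ('negative'): P(H) ← 0.223·0.2650 / (0.223·0.2650 + 0.976·0.7350) = 0.059095/0.77646 = 0.0761.
Update on result 2 ('positive'): P(H) ← 0.777·0.0761 / (0.777·0.0761 + 0.024·0.9239) = 0.059136/0.081310 = 0.7273.
Update on result 3 ('positive'): P(H) ← 0.777·0.7273 / (0.777·0.7273 + 0.024·0.2727) = 0.56511/0.57166 = 0.9886.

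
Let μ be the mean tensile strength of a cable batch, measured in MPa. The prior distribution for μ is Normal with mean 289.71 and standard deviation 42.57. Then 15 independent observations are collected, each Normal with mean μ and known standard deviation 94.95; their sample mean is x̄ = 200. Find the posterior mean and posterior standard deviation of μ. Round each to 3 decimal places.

Posterior mean ≈ 222.343; posterior SD ≈ 21.245

Prior precision 1/τ₀² = 1/42.57² = 0.00055181; data precision n/σ² = 15/94.95² = 0.00166380.
Posterior precision = 0.00055181 + 0.00166380 = 0.00221561, giving posterior SD = 1/√0.00221561 = 21.245.
Posterior mean = (0.00055181·289.71 + 0.00166380·200) / 0.00221561 = 222.343.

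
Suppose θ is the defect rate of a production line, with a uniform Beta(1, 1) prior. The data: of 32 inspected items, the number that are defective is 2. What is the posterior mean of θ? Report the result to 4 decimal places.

Posterior mean ≈ 0.0882

The binomial likelihood is conjugate to the Beta prior: with 2 successes and 30 failures, the posterior is Beta(1+2, 1+30) = Beta(3, 31).
Posterior mean = α/(α+β) = 3/34 = 0.0882.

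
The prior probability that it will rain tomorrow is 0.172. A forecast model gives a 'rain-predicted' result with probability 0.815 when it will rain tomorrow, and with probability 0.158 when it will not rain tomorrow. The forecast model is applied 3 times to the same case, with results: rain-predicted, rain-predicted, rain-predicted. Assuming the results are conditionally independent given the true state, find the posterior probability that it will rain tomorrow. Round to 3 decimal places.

Let H be the event that it will rain tomorrow; start with P(H) = 0.172. P('rain-predicted'|H) = 0.815, P('rain-predicted'|¬H) = 0.158.
Update on result 1 ('rain-predicted'): P(H) ← 0.815·0.1720 / (0.815·0.1720 + 0.158·0.8280) = 0.14018/0.27100 = 0.5173.
Update on result 2 ('rain-predicted'): P(H) ← 0.815·0.5173 / (0.815·0.5173 + 0.158·0.4827) = 0.42157/0.49784 = 0.8468.
Update on result 3 ('rain-predicted'): P(H) ← 0.815·0.8468 / (0.815·0.8468 + 0.158·0.1532) = 0.69014/0.71434 = 0.9661.

Posterior P(H) ≈ 0.966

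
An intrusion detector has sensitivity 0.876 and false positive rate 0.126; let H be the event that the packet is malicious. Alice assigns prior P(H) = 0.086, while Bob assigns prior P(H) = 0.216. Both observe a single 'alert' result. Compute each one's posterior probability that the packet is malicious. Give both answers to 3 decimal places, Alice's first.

Alice: 0.395; Bob: 0.657

The likelihood ratio for an 'alert' result is 0.876/0.126 = 6.9524.
Alice: prior odds 0.086/0.914 = 0.094092; posterior odds 0.65416; posterior probability 0.395.
Bob: prior odds 0.216/0.784 = 0.27551; posterior odds 1.9155; posterior probability 0.657.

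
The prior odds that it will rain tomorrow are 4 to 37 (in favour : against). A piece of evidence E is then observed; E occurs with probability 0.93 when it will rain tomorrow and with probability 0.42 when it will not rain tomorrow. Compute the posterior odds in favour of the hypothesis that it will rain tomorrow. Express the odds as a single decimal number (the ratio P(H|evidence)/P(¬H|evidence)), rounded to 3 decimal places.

Posterior odds ≈ 0.239

Prior odds = 4/37 = 0.10811. In log-odds, ln(0.10811) = -2.2246.
Add log likelihood ratio: ln(2.2143) = 0.79493.
Posterior log-odds = -1.4297, so posterior odds = exp(-1.4297) = 0.23938.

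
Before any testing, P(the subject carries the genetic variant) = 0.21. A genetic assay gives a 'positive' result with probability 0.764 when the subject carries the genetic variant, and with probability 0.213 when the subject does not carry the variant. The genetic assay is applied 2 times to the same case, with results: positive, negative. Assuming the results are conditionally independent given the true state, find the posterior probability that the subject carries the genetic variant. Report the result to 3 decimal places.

With H the event that the subject carries the genetic variant, the joint likelihood of the observed sequence is P(data|H) = 0.764·0.236 = 0.18030 and P(data|¬H) = 0.213·0.787 = 0.16763.
Bayes: P(H|data) = 0.21·0.18030 / (0.21·0.18030 + 0.79·0.16763) = 0.037864/0.17029 = 0.2223.

Posterior P(H) ≈ 0.222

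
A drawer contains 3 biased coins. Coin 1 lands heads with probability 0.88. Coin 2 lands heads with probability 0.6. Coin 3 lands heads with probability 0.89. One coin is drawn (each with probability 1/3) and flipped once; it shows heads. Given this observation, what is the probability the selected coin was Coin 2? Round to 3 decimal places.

Posterior probability ≈ 0.253

P(heads|C1) = 0.88; P(heads|C2) = 0.6; P(heads|C3) = 0.89.
Prior × likelihood for each source: 0.333333·0.88=0.2933, 0.333333·0.6=0.2000, 0.333333·0.89=0.2967. Summing gives P(heads) = 0.79000.
P(Coin 2 | heads) = 0.2000 / 0.79000 = 0.253.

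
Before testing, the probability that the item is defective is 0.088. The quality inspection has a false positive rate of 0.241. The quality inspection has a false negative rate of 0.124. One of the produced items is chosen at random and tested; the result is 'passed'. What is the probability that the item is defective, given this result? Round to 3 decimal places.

P(H | E) ≈ 0.016

Write H for 'the item is defective'. Prior odds H:¬H = 0.088/0.912 = 0.096491. For the 'passed' outcome, the likelihood ratio is 0.124/0.759 = 0.16337.
Posterior odds = 0.096491 × 0.16337 = 0.015764, so P(H|E) = 0.015764/(1+0.015764) = 0.016.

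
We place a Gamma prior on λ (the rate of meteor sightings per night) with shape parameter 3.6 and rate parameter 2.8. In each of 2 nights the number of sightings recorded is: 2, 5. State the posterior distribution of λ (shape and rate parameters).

The Poisson likelihood adds the total count to the shape and the number of exposure periods to the rate. Here ∑xᵢ = 7 and n = 2, so shape 3.6→10.6 and rate 2.8→4.8.

Posterior: Gamma(shape=10.6, rate=4.8)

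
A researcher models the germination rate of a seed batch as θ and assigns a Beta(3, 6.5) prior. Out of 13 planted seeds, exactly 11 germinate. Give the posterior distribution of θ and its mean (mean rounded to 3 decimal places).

The binomial likelihood is conjugate to the Beta prior: with 11 successes and 2 failures, the posterior is Beta(3+11, 6.5+2) = Beta(14, 8.5).
Posterior mean = α/(α+β) = 14/22.5 = 0.622.

Posterior: Beta(14, 8.5); mean ≈ 0.622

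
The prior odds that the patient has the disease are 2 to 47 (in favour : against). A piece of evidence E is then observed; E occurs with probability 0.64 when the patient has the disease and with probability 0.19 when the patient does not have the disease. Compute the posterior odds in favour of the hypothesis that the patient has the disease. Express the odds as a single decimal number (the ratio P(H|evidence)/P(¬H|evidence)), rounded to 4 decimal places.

Posterior odds ≈ 0.1433

Prior odds = 2/47 = 0.042553. In log-odds, ln(0.042553) = -3.1570.
Add log likelihood ratio: ln(3.3684) = 1.2144.
Posterior log-odds = -1.9426, so posterior odds = exp(-1.9426) = 0.14334.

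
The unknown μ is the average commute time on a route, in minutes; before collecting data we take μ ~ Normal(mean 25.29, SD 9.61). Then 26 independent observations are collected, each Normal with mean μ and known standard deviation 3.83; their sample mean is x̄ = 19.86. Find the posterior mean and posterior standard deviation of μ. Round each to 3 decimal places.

Posterior mean ≈ 19.893; posterior SD ≈ 0.749

Prior precision 1/τ₀² = 1/9.61² = 0.0108281; data precision n/σ² = 26/3.83² = 1.77246.
Posterior precision = 0.0108281 + 1.77246 = 1.78329, giving posterior SD = 1/√1.78329 = 0.749.
Posterior mean = (0.0108281·25.29 + 1.77246·19.86) / 1.78329 = 19.893.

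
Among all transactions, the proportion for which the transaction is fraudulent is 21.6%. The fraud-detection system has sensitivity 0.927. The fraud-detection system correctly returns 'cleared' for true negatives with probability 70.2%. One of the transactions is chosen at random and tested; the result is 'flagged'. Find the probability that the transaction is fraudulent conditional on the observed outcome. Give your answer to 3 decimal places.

P(H | E) ≈ 0.462

Write H for 'the transaction is fraudulent'. Prior odds H:¬H = 0.216/0.784 = 0.27551. For the 'flagged' outcome, the likelihood ratio is 0.927/0.298 = 3.1107.
Posterior odds = 0.27551 × 3.1107 = 0.85704, so P(H|E) = 0.85704/(1+0.85704) = 0.462.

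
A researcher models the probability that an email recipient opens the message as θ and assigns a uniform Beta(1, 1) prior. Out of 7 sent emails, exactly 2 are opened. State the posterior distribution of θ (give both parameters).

Posterior: Beta(3, 6)

The binomial likelihood is conjugate to the Beta prior: with 2 successes and 5 failures, the posterior is Beta(1+2, 1+5) = Beta(3, 6).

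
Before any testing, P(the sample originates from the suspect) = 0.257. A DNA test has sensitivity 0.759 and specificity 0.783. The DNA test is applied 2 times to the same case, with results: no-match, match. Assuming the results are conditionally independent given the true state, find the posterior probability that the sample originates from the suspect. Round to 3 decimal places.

Let H be the event that the sample originates from the suspect; start with P(H) = 0.257. P('match'|H) = 0.759, P('match'|¬H) = 0.217.
Update on result 1 ('no-match'): P(H) ← 0.241·0.2570 / (0.241·0.2570 + 0.783·0.7430) = 0.061937/0.64371 = 0.0962.
Update on result 2 ('match'): P(H) ← 0.759·0.0962 / (0.759·0.0962 + 0.217·0.9038) = 0.073031/0.26915 = 0.2713.

Posterior P(H) ≈ 0.271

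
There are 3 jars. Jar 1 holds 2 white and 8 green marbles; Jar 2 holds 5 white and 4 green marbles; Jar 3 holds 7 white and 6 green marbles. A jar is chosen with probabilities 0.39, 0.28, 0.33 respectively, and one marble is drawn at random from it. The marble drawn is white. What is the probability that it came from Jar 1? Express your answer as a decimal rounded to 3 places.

Posterior probability ≈ 0.190

P(white|Jar 1) = 0.2; P(white|Jar 2) = 0.5556; P(white|Jar 3) = 0.5385.
Prior × likelihood for each source: 0.39·0.2=0.07800, 0.28·0.5556=0.1556, 0.33·0.5385=0.1777. Summing gives P(white) = 0.41125.
P(Jar 1 | white) = 0.07800 / 0.41125 = 0.190.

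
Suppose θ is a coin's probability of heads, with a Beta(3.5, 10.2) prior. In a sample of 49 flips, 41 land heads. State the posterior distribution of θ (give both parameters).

The binomial likelihood is conjugate to the Beta prior: with 41 successes and 8 failures, the posterior is Beta(3.5+41, 10.2+8) = Beta(44.5, 18.2).

Posterior: Beta(44.5, 18.2)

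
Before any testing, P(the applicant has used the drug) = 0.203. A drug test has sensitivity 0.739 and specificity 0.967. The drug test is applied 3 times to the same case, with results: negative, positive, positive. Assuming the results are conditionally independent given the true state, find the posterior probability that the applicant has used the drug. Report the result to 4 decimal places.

Posterior P(H) ≈ 0.9718

Let H be the event that the applicant has used the drug; start with P(H) = 0.203. P('positive'|H) = 0.739, P('positive'|¬H) = 0.033.
Update on result 1 ('negative'): P(H) ← 0.261·0.2030 / (0.261·0.2030 + 0.967·0.7970) = 0.052983/0.82368 = 0.0643.
Update on result 2 ('positive'): P(H) ← 0.739·0.0643 / (0.739·0.0643 + 0.033·0.9357) = 0.047536/0.078413 = 0.6062.
Update on result 3 ('positive'): P(H) ← 0.739·0.6062 / (0.739·0.6062 + 0.033·0.3938) = 0.44800/0.46099 = 0.9718.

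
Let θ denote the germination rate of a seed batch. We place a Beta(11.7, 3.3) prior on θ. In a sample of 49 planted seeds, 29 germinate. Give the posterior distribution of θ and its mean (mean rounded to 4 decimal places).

Posterior: Beta(40.7, 23.3); mean ≈ 0.6359

The binomial likelihood is conjugate to the Beta prior: with 29 successes and 20 failures, the posterior is Beta(11.7+29, 3.3+20) = Beta(40.7, 23.3).
E[θ | data] = 40.7/(40.7+23.3) = 0.6359.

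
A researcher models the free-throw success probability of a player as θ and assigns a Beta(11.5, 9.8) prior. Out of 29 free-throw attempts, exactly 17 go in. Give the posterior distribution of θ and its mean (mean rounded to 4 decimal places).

Posterior: Beta(28.5, 21.8); mean ≈ 0.5666

The binomial likelihood is conjugate to the Beta prior: with 17 successes and 12 failures, the posterior is Beta(11.5+17, 9.8+12) = Beta(28.5, 21.8).
Posterior mean = α/(α+β) = 28.5/50.3 = 0.5666.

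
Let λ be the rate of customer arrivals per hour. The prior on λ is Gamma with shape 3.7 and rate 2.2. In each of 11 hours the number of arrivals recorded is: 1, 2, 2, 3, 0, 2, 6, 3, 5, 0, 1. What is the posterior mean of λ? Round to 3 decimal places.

The Poisson likelihood adds the total count to the shape and the number of exposure periods to the rate. Here ∑xᵢ = 25 and n = 11, so shape 3.7→28.7 and rate 2.2→13.2.
E[λ | data] = 28.7/13.2 = 2.174.

Posterior mean ≈ 2.174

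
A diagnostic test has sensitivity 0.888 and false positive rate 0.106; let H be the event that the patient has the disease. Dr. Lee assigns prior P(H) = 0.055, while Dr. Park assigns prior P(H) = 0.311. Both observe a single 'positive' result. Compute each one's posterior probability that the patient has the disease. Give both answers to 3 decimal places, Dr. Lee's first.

P('+'|H) = 0.888, P('+'|¬H) = 0.106.
Dr. Lee: numerator 0.888·0.055 = 0.048840; evidence = 0.048840+0.106·0.945 = 0.14901; posterior = 0.328.
Dr. Park: numerator 0.888·0.311 = 0.27617; evidence = 0.27617+0.106·0.689 = 0.34920; posterior = 0.791.

Dr. Lee: 0.328; Dr. Park: 0.791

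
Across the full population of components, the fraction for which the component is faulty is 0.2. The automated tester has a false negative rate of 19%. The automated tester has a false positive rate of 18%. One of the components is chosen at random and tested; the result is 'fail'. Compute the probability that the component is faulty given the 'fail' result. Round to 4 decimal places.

P(H | E) ≈ 0.5294

Write H for 'the component is faulty'. Prior odds H:¬H = 0.2/0.8 = 0.25000. For the 'fail' outcome, the likelihood ratio is 0.81/0.18 = 4.5000.
Posterior odds = 0.25000 × 4.5000 = 1.1250, so P(H|E) = 1.1250/(1+1.1250) = 0.5294.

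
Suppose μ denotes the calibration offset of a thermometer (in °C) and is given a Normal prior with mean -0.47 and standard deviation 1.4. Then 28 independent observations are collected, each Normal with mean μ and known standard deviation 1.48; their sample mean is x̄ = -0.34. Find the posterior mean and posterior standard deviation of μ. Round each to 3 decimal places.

Posterior mean ≈ -0.345; posterior SD ≈ 0.274

Prior precision 1/τ₀² = 1/1.4² = 0.510204; data precision n/σ² = 28/1.48² = 12.7831.
Posterior precision = 0.510204 + 12.7831 = 13.2933, giving posterior SD = 1/√13.2933 = 0.274.
Posterior mean = (0.510204·-0.47 + 12.7831·-0.34) / 13.2933 = -0.345.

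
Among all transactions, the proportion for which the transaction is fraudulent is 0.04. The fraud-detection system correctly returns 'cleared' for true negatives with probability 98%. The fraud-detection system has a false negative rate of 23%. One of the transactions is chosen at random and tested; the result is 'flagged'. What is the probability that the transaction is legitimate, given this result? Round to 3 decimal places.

P(¬H | E) ≈ 0.384

Write H for 'the transaction is fraudulent'. Prior odds H:¬H = 0.04/0.96 = 0.041667. For the 'flagged' outcome, the likelihood ratio is 0.77/0.02 = 38.500.
Posterior odds = 0.041667 × 38.500 = 1.6042, so P(H|E) = 1.6042/(1+1.6042) = 0.616. Then P(¬H|E) = 1 − 0.616 = 0.384.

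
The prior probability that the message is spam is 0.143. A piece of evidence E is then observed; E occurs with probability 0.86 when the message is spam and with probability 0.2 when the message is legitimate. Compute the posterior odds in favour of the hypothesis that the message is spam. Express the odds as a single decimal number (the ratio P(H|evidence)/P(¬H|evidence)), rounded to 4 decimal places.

Prior odds = 0.143/(1−0.143) = 0.16686.
Likelihood ratio for E = 0.86/0.2 = 4.3000.
Posterior odds = prior odds × LR = 0.71750.

Posterior odds ≈ 0.7175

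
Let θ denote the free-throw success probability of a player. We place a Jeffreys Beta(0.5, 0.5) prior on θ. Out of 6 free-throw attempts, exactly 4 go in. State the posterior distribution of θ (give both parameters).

Posterior: Beta(4.5, 2.5)

The binomial likelihood is conjugate to the Beta prior: with 4 successes and 2 failures, the posterior is Beta(0.5+4, 0.5+2) = Beta(4.5, 2.5).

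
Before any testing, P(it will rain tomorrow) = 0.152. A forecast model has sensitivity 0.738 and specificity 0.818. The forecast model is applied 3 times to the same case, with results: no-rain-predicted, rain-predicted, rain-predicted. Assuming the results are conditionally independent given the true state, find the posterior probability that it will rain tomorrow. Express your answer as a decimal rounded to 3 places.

Posterior P(H) ≈ 0.486

Let H be the event that it will rain tomorrow; start with P(H) = 0.152. P('rain-predicted'|H) = 0.738, P('rain-predicted'|¬H) = 0.182.
Update on result 1 ('no-rain-predicted'): P(H) ← 0.262·0.1520 / (0.262·0.1520 + 0.818·0.8480) = 0.039824/0.73349 = 0.0543.
Update on result 2 ('rain-predicted'): P(H) ← 0.738·0.0543 / (0.738·0.0543 + 0.182·0.9457) = 0.040069/0.21219 = 0.1888.
Update on result 3 ('rain-predicted'): P(H) ← 0.738·0.1888 / (0.738·0.1888 + 0.182·0.8112) = 0.13936/0.28699 = 0.4856.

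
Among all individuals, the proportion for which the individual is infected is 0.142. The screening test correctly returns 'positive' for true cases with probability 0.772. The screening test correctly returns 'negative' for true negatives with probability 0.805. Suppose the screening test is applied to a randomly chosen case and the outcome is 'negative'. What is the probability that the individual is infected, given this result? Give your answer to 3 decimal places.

P(H | E) ≈ 0.045

Let H be the event that the individual is infected. P(H) = 0.142, so P(¬H) = 0.858. With E the 'negative' result, P(E|H) = 0.228 and P(E|¬H) = 0.805.
P(E) = 0.228·0.142 + 0.805·0.858 = 0.032376 + 0.69069 = 0.72307.
By Bayes' theorem, P(H|E) = 0.032376 / 0.72307 = 0.045.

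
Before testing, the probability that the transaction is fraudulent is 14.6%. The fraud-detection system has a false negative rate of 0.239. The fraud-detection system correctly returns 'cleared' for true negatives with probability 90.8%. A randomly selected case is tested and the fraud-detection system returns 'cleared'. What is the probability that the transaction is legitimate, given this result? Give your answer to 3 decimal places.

Let H be the event that the transaction is fraudulent. P(H) = 0.146, so P(¬H) = 0.854. With E the 'cleared' result, P(E|H) = 0.239 and P(E|¬H) = 0.908.
P(E) = 0.239·0.146 + 0.908·0.854 = 0.034894 + 0.77543 = 0.81033.
By Bayes' theorem, P(H|E) = 0.034894 / 0.81033 = 0.043. Hence P(¬H|E) = 1 − 0.043 = 0.957.

P(¬H | E) ≈ 0.957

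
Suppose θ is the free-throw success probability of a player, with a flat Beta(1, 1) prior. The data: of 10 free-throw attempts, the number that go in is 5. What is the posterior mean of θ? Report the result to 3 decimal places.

Observing 5 successes and 5 failures updates Beta(1, 1) by adding the success and failure counts to the two shape parameters: α = 1+5 = 6, β = 1+5 = 6.
Posterior mean = α/(α+β) = 6/12 = 0.500.

Posterior mean ≈ 0.500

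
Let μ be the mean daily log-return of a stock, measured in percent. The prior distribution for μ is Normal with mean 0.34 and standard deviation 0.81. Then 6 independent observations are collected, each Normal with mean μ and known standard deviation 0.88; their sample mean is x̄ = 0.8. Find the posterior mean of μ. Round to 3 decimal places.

Posterior mean ≈ 0.724

Prior precision 1/τ₀² = 1/0.81² = 1.52416; data precision n/σ² = 6/0.88² = 7.74793.
Posterior precision = 1.52416 + 7.74793 = 9.27209.
Posterior mean = (1.52416·0.34 + 7.74793·0.8) / 9.27209 = 0.724.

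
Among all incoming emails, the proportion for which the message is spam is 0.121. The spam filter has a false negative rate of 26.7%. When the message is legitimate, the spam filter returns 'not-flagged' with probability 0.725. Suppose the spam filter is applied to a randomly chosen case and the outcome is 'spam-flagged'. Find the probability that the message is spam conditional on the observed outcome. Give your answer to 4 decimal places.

P(H | E) ≈ 0.2684

Let H be the event that the message is spam. P(H) = 0.121, so P(¬H) = 0.879. With E the 'spam-flagged' result, P(E|H) = 0.733 and P(E|¬H) = 0.275.
P(E) = 0.733·0.121 + 0.275·0.879 = 0.088693 + 0.24173 = 0.33042.
By Bayes' theorem, P(H|E) = 0.088693 / 0.33042 = 0.2684.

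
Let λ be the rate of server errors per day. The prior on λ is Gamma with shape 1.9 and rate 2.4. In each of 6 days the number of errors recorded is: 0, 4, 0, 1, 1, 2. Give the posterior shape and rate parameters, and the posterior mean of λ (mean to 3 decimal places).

The Poisson likelihood adds the total count to the shape and the number of exposure periods to the rate. Here ∑xᵢ = 8 and n = 6, so shape 1.9→9.9 and rate 2.4→8.4.
E[λ | data] = 9.9/8.4 = 1.179.

Posterior: Gamma(shape=9.9, rate=8.4); mean ≈ 1.179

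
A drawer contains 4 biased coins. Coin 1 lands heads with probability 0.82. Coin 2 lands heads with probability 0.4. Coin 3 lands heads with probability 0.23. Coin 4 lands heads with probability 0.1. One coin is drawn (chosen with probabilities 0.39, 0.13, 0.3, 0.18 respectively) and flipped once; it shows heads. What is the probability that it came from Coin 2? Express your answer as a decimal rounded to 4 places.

P(heads|C1) = 0.82; P(heads|C2) = 0.4; P(heads|C3) = 0.23; P(heads|C4) = 0.1.
Prior × likelihood for each source: 0.39·0.82=0.3198, 0.13·0.4=0.05200, 0.3·0.23=0.06900, 0.18·0.1=0.01800. Summing gives P(heads) = 0.45880.
P(Coin 2 | heads) = 0.05200 / 0.45880 = 0.1133.

Posterior probability ≈ 0.1133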